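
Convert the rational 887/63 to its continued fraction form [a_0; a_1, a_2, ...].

Run the Euclidean algorithm on 887 and 63; the successive quotients are the partial quotients a_0, a_1, ... (each step inverts the fractional part left over by the previous one):
  887 = 14*63 + 5, so a_0 = 14.
  63 = 12*5 + 3, so a_1 = 12.
  5 = 1*3 + 2, so a_2 = 1.
  3 = 1*2 + 1, so a_3 = 1.
  2 = 2*1 + 0, so a_4 = 2.
The remainder reaches 0 after 5 divisions, so the expansion has 5 partial quotients, read off in order.

[14; 12, 1, 1, 2]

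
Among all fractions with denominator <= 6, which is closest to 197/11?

Expand x = 197/11 as a continued fraction with the Euclidean algorithm:
  197 = 17*11 + 10, so a_0 = 17.
  11 = 1*10 + 1, so a_1 = 1.
  10 = 10*1 + 0, so a_2 = 10.
so x = [17; 1, 10].
Convergents (p_i = a_i*p_{i-1} + p_{i-2}, q_i = a_i*q_{i-1} + q_{i-2} with p_{-2}=0, p_{-1}=1, q_{-2}=1, q_{-1}=0), until the denominator exceeds 6:
  i=0: a_0=17, p_0 = 17*1 + 0 = 17, q_0 = 17*0 + 1 = 1.
  i=1: a_1=1, p_1 = 1*17 + 1 = 18, q_1 = 1*1 + 0 = 1.
  i=2: a_2=10, p_2 = 10*18 + 17 = 197, q_2 = 10*1 + 1 = 11.
q_2 = 11 > 6, so the last convergent with denominator <= 6 is p_1/q_1 = 18/1.
The closest fraction with denominator <= 6 is either p_1/q_1 or the intermediate fraction (k*p_1 + p_0)/(k*q_1 + q_0) with the largest k >= 1 whose denominator stays <= 6; these approach x as k grows, and every other convergent or intermediate fraction in range is farther away.
Largest k: floor((6 - q_0)/q_1) = floor((6 - 1)/1) = 5.
That gives (5*18 + 17)/(5*1 + 1) = 107/6.
Compare the errors: |x - 18/1| = |197*1 - 18*11|/(11*1) = 1/11, and |x - 107/6| = |197*6 - 107*11|/(11*6) = 5/66.
Cross-multiplying, 5*11 = 55 < 66 = 1*66, so 5/66 is smaller: the intermediate fraction 107/6 is closer to x than 18/1.

107/6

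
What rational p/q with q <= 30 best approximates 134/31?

Expand x = 134/31 as a continued fraction with the Euclidean algorithm:
  134 = 4*31 + 10, so a_0 = 4.
  31 = 3*10 + 1, so a_1 = 3.
  10 = 10*1 + 0, so a_2 = 10.
so x = [4; 3, 10].
Convergents (p_i = a_i*p_{i-1} + p_{i-2}, q_i = a_i*q_{i-1} + q_{i-2} with p_{-2}=0, p_{-1}=1, q_{-2}=1, q_{-1}=0), until the denominator exceeds 30:
  i=0: a_0=4, p_0 = 4*1 + 0 = 4, q_0 = 4*0 + 1 = 1.
  i=1: a_1=3, p_1 = 3*4 + 1 = 13, q_1 = 3*1 + 0 = 3.
  i=2: a_2=10, p_2 = 10*13 + 4 = 134, q_2 = 10*3 + 1 = 31.
q_2 = 31 > 30, so the last convergent with denominator <= 30 is p_1/q_1 = 13/3.
The closest fraction with denominator <= 30 is either p_1/q_1 or the intermediate fraction (k*p_1 + p_0)/(k*q_1 + q_0) with the largest k >= 1 whose denominator stays <= 30; these approach x as k grows, and every other convergent or intermediate fraction in range is farther away.
Largest k: floor((30 - q_0)/q_1) = floor((30 - 1)/3) = 9.
That gives (9*13 + 4)/(9*3 + 1) = 121/28.
Compare the errors: |x - 13/3| = |134*3 - 13*31|/(31*3) = 1/93, and |x - 121/28| = |134*28 - 121*31|/(31*28) = 1/868.
Cross-multiplying, 1*93 = 93 < 868 = 1*868, so 1/868 is smaller: the intermediate fraction 121/28 is closer to x than 13/3.

121/28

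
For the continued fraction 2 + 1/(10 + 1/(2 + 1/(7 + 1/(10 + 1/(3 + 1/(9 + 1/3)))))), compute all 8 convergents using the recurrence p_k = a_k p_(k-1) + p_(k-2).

Using the convergent recurrence p_i = a_i*p_{i-1} + p_{i-2}, q_i = a_i*q_{i-1} + q_{i-2} with p_{-2}=0, p_{-1}=1, q_{-2}=1, q_{-1}=0:
  i=0: a_0=2, p_0 = 2*1 + 0 = 2, q_0 = 2*0 + 1 = 1.
  i=1: a_1=10, p_1 = 10*2 + 1 = 21, q_1 = 10*1 + 0 = 10.
  i=2: a_2=2, p_2 = 2*21 + 2 = 44, q_2 = 2*10 + 1 = 21.
  i=3: a_3=7, p_3 = 7*44 + 21 = 329, q_3 = 7*21 + 10 = 157.
  i=4: a_4=10, p_4 = 10*329 + 44 = 3334, q_4 = 10*157 + 21 = 1591.
  i=5: a_5=3, p_5 = 3*3334 + 329 = 10331, q_5 = 3*1591 + 157 = 4930.
  i=6: a_6=9, p_6 = 9*10331 + 3334 = 96313, q_6 = 9*4930 + 1591 = 45961.
  i=7: a_7=3, p_7 = 3*96313 + 10331 = 299270, q_7 = 3*45961 + 4930 = 142813.

2/1, 21/10, 44/21, 329/157, 3334/1591, 10331/4930, 96313/45961, 299270/142813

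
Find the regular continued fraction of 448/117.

Run the Euclidean algorithm on 448 and 117; the successive quotients are the partial quotients a_0, a_1, ... (each step inverts the fractional part left over by the previous one):
  448 = 3*117 + 97, so a_0 = 3.
  117 = 1*97 + 20, so a_1 = 1.
  97 = 4*20 + 17, so a_2 = 4.
  20 = 1*17 + 3, so a_3 = 1.
  17 = 5*3 + 2, so a_4 = 5.
  3 = 1*2 + 1, so a_5 = 1.
  2 = 2*1 + 0, so a_6 = 2.
The remainder reaches 0 after 7 divisions, so the expansion has 7 partial quotients, read off in order.

[3; 1, 4, 1, 5, 1, 2]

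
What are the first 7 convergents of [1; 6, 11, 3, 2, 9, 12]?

1/1, 7/6, 78/67, 241/207, 560/481, 5281/4536, 63932/54913

Using the convergent recurrence p_i = a_i*p_{i-1} + p_{i-2}, q_i = a_i*q_{i-1} + q_{i-2} with p_{-2}=0, p_{-1}=1, q_{-2}=1, q_{-1}=0:
  i=0: a_0=1, p_0 = 1*1 + 0 = 1, q_0 = 1*0 + 1 = 1.
  i=1: a_1=6, p_1 = 6*1 + 1 = 7, q_1 = 6*1 + 0 = 6.
  i=2: a_2=11, p_2 = 11*7 + 1 = 78, q_2 = 11*6 + 1 = 67.
  i=3: a_3=3, p_3 = 3*78 + 7 = 241, q_3 = 3*67 + 6 = 207.
  i=4: a_4=2, p_4 = 2*241 + 78 = 560, q_4 = 2*207 + 67 = 481.
  i=5: a_5=9, p_5 = 9*560 + 241 = 5281, q_5 = 9*481 + 207 = 4536.
  i=6: a_6=12, p_6 = 12*5281 + 560 = 63932, q_6 = 12*4536 + 481 = 54913.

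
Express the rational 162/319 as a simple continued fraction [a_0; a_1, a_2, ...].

[0; 1, 1, 31, 2, 2]

Run the Euclidean algorithm on 162 and 319; the successive quotients are the partial quotients a_0, a_1, ... (each step inverts the fractional part left over by the previous one):
  162 = 0*319 + 162, so a_0 = 0.
  319 = 1*162 + 157, so a_1 = 1.
  162 = 1*157 + 5, so a_2 = 1.
  157 = 31*5 + 2, so a_3 = 31.
  5 = 2*2 + 1, so a_4 = 2.
  2 = 2*1 + 0, so a_5 = 2.
The remainder reaches 0 after 6 divisions, so the expansion has 6 partial quotients, read off in order.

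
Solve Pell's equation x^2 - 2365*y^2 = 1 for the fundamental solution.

First expand sqrt(2365) as a continued fraction. With x_i = (sqrt(2365) + m_i)/d_i and (m_0, d_0) = (0, 1): a_0 = floor(sqrt(2365)) = 48, since 48^2 = 2304 <= 2365 < 2401 = 49^2.
Iterate m_{i+1} = d_i*a_i - m_i, d_{i+1} = (2365 - m_{i+1}^2)/d_i, a_{i+1} = floor((a_0 + m_{i+1})/d_{i+1}):
  m_1 = 1*48 - 0 = 48, d_1 = (2365 - 48^2)/1 = 61/1 = 61, a_1 = floor((48 + 48)/61) = 1.
  m_2 = 61*1 - 48 = 13, d_2 = (2365 - 13^2)/61 = 2196/61 = 36, a_2 = floor((48 + 13)/36) = 1.
  m_3 = 36*1 - 13 = 23, d_3 = (2365 - 23^2)/36 = 1836/36 = 51, a_3 = floor((48 + 23)/51) = 1.
  m_4 = 51*1 - 23 = 28, d_4 = (2365 - 28^2)/51 = 1581/51 = 31, a_4 = floor((48 + 28)/31) = 2.
  m_5 = 31*2 - 28 = 34, d_5 = (2365 - 34^2)/31 = 1209/31 = 39, a_5 = floor((48 + 34)/39) = 2.
  m_6 = 39*2 - 34 = 44, d_6 = (2365 - 44^2)/39 = 429/39 = 11, a_6 = floor((48 + 44)/11) = 8.
  m_7 = 11*8 - 44 = 44, d_7 = (2365 - 44^2)/11 = 429/11 = 39, a_7 = floor((48 + 44)/39) = 2.
  m_8 = 39*2 - 44 = 34, d_8 = (2365 - 34^2)/39 = 1209/39 = 31, a_8 = floor((48 + 34)/31) = 2.
  m_9 = 31*2 - 34 = 28, d_9 = (2365 - 28^2)/31 = 1581/31 = 51, a_9 = floor((48 + 28)/51) = 1.
  m_10 = 51*1 - 28 = 23, d_10 = (2365 - 23^2)/51 = 1836/51 = 36, a_10 = floor((48 + 23)/36) = 1.
  m_11 = 36*1 - 23 = 13, d_11 = (2365 - 13^2)/36 = 2196/36 = 61, a_11 = floor((48 + 13)/61) = 1.
  m_12 = 61*1 - 13 = 48, d_12 = (2365 - 48^2)/61 = 61/61 = 1, a_12 = floor((48 + 48)/1) = 96.
  m_13 = 1*96 - 48 = 48, d_13 = (2365 - 48^2)/1 = 61/1 = 61: (m_13, d_13) = (m_1, d_1) = (48, 61), so from here the quotients repeat a_1, ..., a_12; the period length is 12.
So sqrt(2365) = [48; (1, 1, 1, 2, 2, 8, 2, 2, 1, 1, 1, 96)] with period length k = 12.
k is even, so the fundamental solution of x^2 - 2365y^2 = 1 is (p_{k-1}, q_{k-1}) = (p_11, q_11); compute convergents through index 11.
Convergents (p_i = a_i*p_{i-1} + p_{i-2}, q_i = a_i*q_{i-1} + q_{i-2} with p_{-2}=0, p_{-1}=1, q_{-2}=1, q_{-1}=0):
  i=0: a_0=48, p_0 = 48*1 + 0 = 48, q_0 = 48*0 + 1 = 1.
  i=1: a_1=1, p_1 = 1*48 + 1 = 49, q_1 = 1*1 + 0 = 1.
  i=2: a_2=1, p_2 = 1*49 + 48 = 97, q_2 = 1*1 + 1 = 2.
  i=3: a_3=1, p_3 = 1*97 + 49 = 146, q_3 = 1*2 + 1 = 3.
  i=4: a_4=2, p_4 = 2*146 + 97 = 389, q_4 = 2*3 + 2 = 8.
  i=5: a_5=2, p_5 = 2*389 + 146 = 924, q_5 = 2*8 + 3 = 19.
  i=6: a_6=8, p_6 = 8*924 + 389 = 7781, q_6 = 8*19 + 8 = 160.
  i=7: a_7=2, p_7 = 2*7781 + 924 = 16486, q_7 = 2*160 + 19 = 339.
  i=8: a_8=2, p_8 = 2*16486 + 7781 = 40753, q_8 = 2*339 + 160 = 838.
  i=9: a_9=1, p_9 = 1*40753 + 16486 = 57239, q_9 = 1*838 + 339 = 1177.
  i=10: a_10=1, p_10 = 1*57239 + 40753 = 97992, q_10 = 1*1177 + 838 = 2015.
  i=11: a_11=1, p_11 = 1*97992 + 57239 = 155231, q_11 = 1*2015 + 1177 = 3192.
Check: 155231^2 - 2365*3192^2 = 24096663361 - 24096663360 = 1, so (x, y) = (155231, 3192) solves the equation, and by the theorem it is the least positive solution.

(x, y) = (155231, 3192)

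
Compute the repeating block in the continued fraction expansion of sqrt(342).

Write x_i = (sqrt(342) + m_i)/d_i with (m_0, d_0) = (0, 1). a_0 = floor(sqrt(342)) = 18, since 18^2 = 324 <= 342 < 361 = 19^2.
Iterate m_{i+1} = d_i*a_i - m_i, d_{i+1} = (342 - m_{i+1}^2)/d_i, a_{i+1} = floor((a_0 + m_{i+1})/d_{i+1}):
  m_1 = 1*18 - 0 = 18, d_1 = (342 - 18^2)/1 = 18/1 = 18, a_1 = floor((18 + 18)/18) = 2.
  m_2 = 18*2 - 18 = 18, d_2 = (342 - 18^2)/18 = 18/18 = 1, a_2 = floor((18 + 18)/1) = 36.
  m_3 = 1*36 - 18 = 18, d_3 = (342 - 18^2)/1 = 18/1 = 18: (m_3, d_3) = (m_1, d_1) = (18, 18), so from here the quotients repeat a_1, a_2; the period length is 2.
Hence the expansion of sqrt(342) is a_0 = 18 followed by the repeating block 2, 36 (period 2).

[18; (2, 36)]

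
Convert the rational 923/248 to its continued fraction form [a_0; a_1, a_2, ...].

[3; 1, 2, 1, 1, 2, 6, 2]

Run the Euclidean algorithm on 923 and 248; the successive quotients are the partial quotients a_0, a_1, ... (each step inverts the fractional part left over by the previous one):
  923 = 3*248 + 179, so a_0 = 3.
  248 = 1*179 + 69, so a_1 = 1.
  179 = 2*69 + 41, so a_2 = 2.
  69 = 1*41 + 28, so a_3 = 1.
  41 = 1*28 + 13, so a_4 = 1.
  28 = 2*13 + 2, so a_5 = 2.
  13 = 6*2 + 1, so a_6 = 6.
  2 = 2*1 + 0, so a_7 = 2.
The remainder reaches 0 after 8 divisions, so the expansion has 8 partial quotients, read off in order.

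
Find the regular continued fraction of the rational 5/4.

Run the Euclidean algorithm on 5 and 4; the successive quotients are the partial quotients a_0, a_1, ... (each step inverts the fractional part left over by the previous one):
  5 = 1*4 + 1, so a_0 = 1.
  4 = 4*1 + 0, so a_1 = 4.
The remainder reaches 0 after 2 divisions, so the expansion has 2 partial quotients, read off in order.

[1; 4]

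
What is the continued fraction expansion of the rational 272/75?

Run the Euclidean algorithm on 272 and 75; the successive quotients are the partial quotients a_0, a_1, ... (each step inverts the fractional part left over by the previous one):
  272 = 3*75 + 47, so a_0 = 3.
  75 = 1*47 + 28, so a_1 = 1.
  47 = 1*28 + 19, so a_2 = 1.
  28 = 1*19 + 9, so a_3 = 1.
  19 = 2*9 + 1, so a_4 = 2.
  9 = 9*1 + 0, so a_5 = 9.
The remainder reaches 0 after 6 divisions, so the expansion has 6 partial quotients, read off in order.

[3; 1, 1, 1, 2, 9]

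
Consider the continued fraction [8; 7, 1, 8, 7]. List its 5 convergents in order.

8/1, 57/7, 65/8, 577/71, 4104/505

Using the convergent recurrence p_i = a_i*p_{i-1} + p_{i-2}, q_i = a_i*q_{i-1} + q_{i-2} with p_{-2}=0, p_{-1}=1, q_{-2}=1, q_{-1}=0:
  i=0: a_0=8, p_0 = 8*1 + 0 = 8, q_0 = 8*0 + 1 = 1.
  i=1: a_1=7, p_1 = 7*8 + 1 = 57, q_1 = 7*1 + 0 = 7.
  i=2: a_2=1, p_2 = 1*57 + 8 = 65, q_2 = 1*7 + 1 = 8.
  i=3: a_3=8, p_3 = 8*65 + 57 = 577, q_3 = 8*8 + 7 = 71.
  i=4: a_4=7, p_4 = 7*577 + 65 = 4104, q_4 = 7*71 + 8 = 505.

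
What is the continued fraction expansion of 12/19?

Run the Euclidean algorithm on 12 and 19; the successive quotients are the partial quotients a_0, a_1, ... (each step inverts the fractional part left over by the previous one):
  12 = 0*19 + 12, so a_0 = 0.
  19 = 1*12 + 7, so a_1 = 1.
  12 = 1*7 + 5, so a_2 = 1.
  7 = 1*5 + 2, so a_3 = 1.
  5 = 2*2 + 1, so a_4 = 2.
  2 = 2*1 + 0, so a_5 = 2.
The remainder reaches 0 after 6 divisions, so the expansion has 6 partial quotients, read off in order.

[0; 1, 1, 1, 2, 2]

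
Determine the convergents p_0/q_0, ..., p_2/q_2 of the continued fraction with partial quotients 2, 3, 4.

Using the convergent recurrence p_i = a_i*p_{i-1} + p_{i-2}, q_i = a_i*q_{i-1} + q_{i-2} with p_{-2}=0, p_{-1}=1, q_{-2}=1, q_{-1}=0:
  i=0: a_0=2, p_0 = 2*1 + 0 = 2, q_0 = 2*0 + 1 = 1.
  i=1: a_1=3, p_1 = 3*2 + 1 = 7, q_1 = 3*1 + 0 = 3.
  i=2: a_2=4, p_2 = 4*7 + 2 = 30, q_2 = 4*3 + 1 = 13.

2/1, 7/3, 30/13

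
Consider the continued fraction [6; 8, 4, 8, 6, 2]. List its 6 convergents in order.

Using the convergent recurrence p_i = a_i*p_{i-1} + p_{i-2}, q_i = a_i*q_{i-1} + q_{i-2} with p_{-2}=0, p_{-1}=1, q_{-2}=1, q_{-1}=0:
  i=0: a_0=6, p_0 = 6*1 + 0 = 6, q_0 = 6*0 + 1 = 1.
  i=1: a_1=8, p_1 = 8*6 + 1 = 49, q_1 = 8*1 + 0 = 8.
  i=2: a_2=4, p_2 = 4*49 + 6 = 202, q_2 = 4*8 + 1 = 33.
  i=3: a_3=8, p_3 = 8*202 + 49 = 1665, q_3 = 8*33 + 8 = 272.
  i=4: a_4=6, p_4 = 6*1665 + 202 = 10192, q_4 = 6*272 + 33 = 1665.
  i=5: a_5=2, p_5 = 2*10192 + 1665 = 22049, q_5 = 2*1665 + 272 = 3602.

6/1, 49/8, 202/33, 1665/272, 10192/1665, 22049/3602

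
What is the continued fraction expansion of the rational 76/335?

[0; 4, 2, 2, 4, 1, 2]

Run the Euclidean algorithm on 76 and 335; the successive quotients are the partial quotients a_0, a_1, ... (each step inverts the fractional part left over by the previous one):
  76 = 0*335 + 76, so a_0 = 0.
  335 = 4*76 + 31, so a_1 = 4.
  76 = 2*31 + 14, so a_2 = 2.
  31 = 2*14 + 3, so a_3 = 2.
  14 = 4*3 + 2, so a_4 = 4.
  3 = 1*2 + 1, so a_5 = 1.
  2 = 2*1 + 0, so a_6 = 2.
The remainder reaches 0 after 7 divisions, so the expansion has 7 partial quotients, read off in order.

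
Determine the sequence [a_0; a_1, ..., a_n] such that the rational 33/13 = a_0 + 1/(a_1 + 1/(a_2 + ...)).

[2; 1, 1, 6]

Run the Euclidean algorithm on 33 and 13; the successive quotients are the partial quotients a_0, a_1, ... (each step inverts the fractional part left over by the previous one):
  33 = 2*13 + 7, so a_0 = 2.
  13 = 1*7 + 6, so a_1 = 1.
  7 = 1*6 + 1, so a_2 = 1.
  6 = 6*1 + 0, so a_3 = 6.
The remainder reaches 0 after 4 divisions, so the expansion has 4 partial quotients, read off in order.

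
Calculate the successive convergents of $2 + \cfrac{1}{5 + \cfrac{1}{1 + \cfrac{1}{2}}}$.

2/1, 11/5, 13/6, 37/17

Using the convergent recurrence p_i = a_i*p_{i-1} + p_{i-2}, q_i = a_i*q_{i-1} + q_{i-2} with p_{-2}=0, p_{-1}=1, q_{-2}=1, q_{-1}=0:
  i=0: a_0=2, p_0 = 2*1 + 0 = 2, q_0 = 2*0 + 1 = 1.
  i=1: a_1=5, p_1 = 5*2 + 1 = 11, q_1 = 5*1 + 0 = 5.
  i=2: a_2=1, p_2 = 1*11 + 2 = 13, q_2 = 1*5 + 1 = 6.
  i=3: a_3=2, p_3 = 2*13 + 11 = 37, q_3 = 2*6 + 5 = 17.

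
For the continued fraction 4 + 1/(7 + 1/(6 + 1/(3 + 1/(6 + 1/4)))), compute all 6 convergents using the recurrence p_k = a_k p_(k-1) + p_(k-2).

4/1, 29/7, 178/43, 563/136, 3556/859, 14787/3572

Using the convergent recurrence p_i = a_i*p_{i-1} + p_{i-2}, q_i = a_i*q_{i-1} + q_{i-2} with p_{-2}=0, p_{-1}=1, q_{-2}=1, q_{-1}=0:
  i=0: a_0=4, p_0 = 4*1 + 0 = 4, q_0 = 4*0 + 1 = 1.
  i=1: a_1=7, p_1 = 7*4 + 1 = 29, q_1 = 7*1 + 0 = 7.
  i=2: a_2=6, p_2 = 6*29 + 4 = 178, q_2 = 6*7 + 1 = 43.
  i=3: a_3=3, p_3 = 3*178 + 29 = 563, q_3 = 3*43 + 7 = 136.
  i=4: a_4=6, p_4 = 6*563 + 178 = 3556, q_4 = 6*136 + 43 = 859.
  i=5: a_5=4, p_5 = 4*3556 + 563 = 14787, q_5 = 4*859 + 136 = 3572.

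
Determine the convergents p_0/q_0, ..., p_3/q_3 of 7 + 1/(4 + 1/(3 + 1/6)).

7/1, 29/4, 94/13, 593/82

Using the convergent recurrence p_i = a_i*p_{i-1} + p_{i-2}, q_i = a_i*q_{i-1} + q_{i-2} with p_{-2}=0, p_{-1}=1, q_{-2}=1, q_{-1}=0:
  i=0: a_0=7, p_0 = 7*1 + 0 = 7, q_0 = 7*0 + 1 = 1.
  i=1: a_1=4, p_1 = 4*7 + 1 = 29, q_1 = 4*1 + 0 = 4.
  i=2: a_2=3, p_2 = 3*29 + 7 = 94, q_2 = 3*4 + 1 = 13.
  i=3: a_3=6, p_3 = 6*94 + 29 = 593, q_3 = 6*13 + 4 = 82.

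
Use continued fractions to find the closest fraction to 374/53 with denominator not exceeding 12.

Expand x = 374/53 as a continued fraction with the Euclidean algorithm:
  374 = 7*53 + 3, so a_0 = 7.
  53 = 17*3 + 2, so a_1 = 17.
  3 = 1*2 + 1, so a_2 = 1.
  2 = 2*1 + 0, so a_3 = 2.
so x = [7; 17, 1, 2].
Convergents (p_i = a_i*p_{i-1} + p_{i-2}, q_i = a_i*q_{i-1} + q_{i-2} with p_{-2}=0, p_{-1}=1, q_{-2}=1, q_{-1}=0), until the denominator exceeds 12:
  i=0: a_0=7, p_0 = 7*1 + 0 = 7, q_0 = 7*0 + 1 = 1.
  i=1: a_1=17, p_1 = 17*7 + 1 = 120, q_1 = 17*1 + 0 = 17.
q_1 = 17 > 12, so the last convergent with denominator <= 12 is p_0/q_0 = 7/1.
The closest fraction with denominator <= 12 is either p_0/q_0 or the intermediate fraction (k*p_0 + p_{-1})/(k*q_0 + q_{-1}) with the largest k >= 1 whose denominator stays <= 12; these approach x as k grows, and every other convergent or intermediate fraction in range is farther away.
Largest k: floor((12 - q_{-1})/q_0) = floor((12 - 0)/1) = 12 (using the seeds p_{-1} = 1, q_{-1} = 0).
That gives (12*7 + 1)/(12*1 + 0) = 85/12.
Compare the errors: |x - 7/1| = |374*1 - 7*53|/(53*1) = 3/53, and |x - 85/12| = |374*12 - 85*53|/(53*12) = 17/636.
Cross-multiplying, 17*53 = 901 < 1908 = 3*636, so 17/636 is smaller: the intermediate fraction 85/12 is closer to x than 7/1.

85/12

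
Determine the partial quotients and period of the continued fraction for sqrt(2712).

[52; (13, 104)]

Write x_i = (sqrt(2712) + m_i)/d_i with (m_0, d_0) = (0, 1). a_0 = floor(sqrt(2712)) = 52, since 52^2 = 2704 <= 2712 < 2809 = 53^2.
Iterate m_{i+1} = d_i*a_i - m_i, d_{i+1} = (2712 - m_{i+1}^2)/d_i, a_{i+1} = floor((a_0 + m_{i+1})/d_{i+1}):
  m_1 = 1*52 - 0 = 52, d_1 = (2712 - 52^2)/1 = 8/1 = 8, a_1 = floor((52 + 52)/8) = 13.
  m_2 = 8*13 - 52 = 52, d_2 = (2712 - 52^2)/8 = 8/8 = 1, a_2 = floor((52 + 52)/1) = 104.
  m_3 = 1*104 - 52 = 52, d_3 = (2712 - 52^2)/1 = 8/1 = 8: (m_3, d_3) = (m_1, d_1) = (52, 8), so from here the quotients repeat a_1, a_2; the period length is 2.
Hence the expansion of sqrt(2712) is a_0 = 52 followed by the repeating block 13, 104 (period 2).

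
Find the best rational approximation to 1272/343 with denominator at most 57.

89/24

Expand x = 1272/343 as a continued fraction with the Euclidean algorithm:
  1272 = 3*343 + 243, so a_0 = 3.
  343 = 1*243 + 100, so a_1 = 1.
  243 = 2*100 + 43, so a_2 = 2.
  100 = 2*43 + 14, so a_3 = 2.
  43 = 3*14 + 1, so a_4 = 3.
  14 = 14*1 + 0, so a_5 = 14.
so x = [3; 1, 2, 2, 3, 14].
Convergents (p_i = a_i*p_{i-1} + p_{i-2}, q_i = a_i*q_{i-1} + q_{i-2} with p_{-2}=0, p_{-1}=1, q_{-2}=1, q_{-1}=0), until the denominator exceeds 57:
  i=0: a_0=3, p_0 = 3*1 + 0 = 3, q_0 = 3*0 + 1 = 1.
  i=1: a_1=1, p_1 = 1*3 + 1 = 4, q_1 = 1*1 + 0 = 1.
  i=2: a_2=2, p_2 = 2*4 + 3 = 11, q_2 = 2*1 + 1 = 3.
  i=3: a_3=2, p_3 = 2*11 + 4 = 26, q_3 = 2*3 + 1 = 7.
  i=4: a_4=3, p_4 = 3*26 + 11 = 89, q_4 = 3*7 + 3 = 24.
  i=5: a_5=14, p_5 = 14*89 + 26 = 1272, q_5 = 14*24 + 7 = 343.
q_5 = 343 > 57, so the last convergent with denominator <= 57 is p_4/q_4 = 89/24.
The closest fraction with denominator <= 57 is either p_4/q_4 or the intermediate fraction (k*p_4 + p_3)/(k*q_4 + q_3) with the largest k >= 1 whose denominator stays <= 57; these approach x as k grows, and every other convergent or intermediate fraction in range is farther away.
Largest k: floor((57 - q_3)/q_4) = floor((57 - 7)/24) = 2.
That gives (2*89 + 26)/(2*24 + 7) = 204/55.
Compare the errors: |x - 89/24| = |1272*24 - 89*343|/(343*24) = 1/8232, and |x - 204/55| = |1272*55 - 204*343|/(343*55) = 12/18865.
Cross-multiplying, 1*18865 = 18865 < 98784 = 12*8232, so 1/8232 is smaller: the convergent 89/24 is closer to x than 204/55.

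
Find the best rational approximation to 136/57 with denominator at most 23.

Expand x = 136/57 as a continued fraction with the Euclidean algorithm:
  136 = 2*57 + 22, so a_0 = 2.
  57 = 2*22 + 13, so a_1 = 2.
  22 = 1*13 + 9, so a_2 = 1.
  13 = 1*9 + 4, so a_3 = 1.
  9 = 2*4 + 1, so a_4 = 2.
  4 = 4*1 + 0, so a_5 = 4.
so x = [2; 2, 1, 1, 2, 4].
Convergents (p_i = a_i*p_{i-1} + p_{i-2}, q_i = a_i*q_{i-1} + q_{i-2} with p_{-2}=0, p_{-1}=1, q_{-2}=1, q_{-1}=0), until the denominator exceeds 23:
  i=0: a_0=2, p_0 = 2*1 + 0 = 2, q_0 = 2*0 + 1 = 1.
  i=1: a_1=2, p_1 = 2*2 + 1 = 5, q_1 = 2*1 + 0 = 2.
  i=2: a_2=1, p_2 = 1*5 + 2 = 7, q_2 = 1*2 + 1 = 3.
  i=3: a_3=1, p_3 = 1*7 + 5 = 12, q_3 = 1*3 + 2 = 5.
  i=4: a_4=2, p_4 = 2*12 + 7 = 31, q_4 = 2*5 + 3 = 13.
  i=5: a_5=4, p_5 = 4*31 + 12 = 136, q_5 = 4*13 + 5 = 57.
q_5 = 57 > 23, so the last convergent with denominator <= 23 is p_4/q_4 = 31/13.
The closest fraction with denominator <= 23 is either p_4/q_4 or the intermediate fraction (k*p_4 + p_3)/(k*q_4 + q_3) with the largest k >= 1 whose denominator stays <= 23; these approach x as k grows, and every other convergent or intermediate fraction in range is farther away.
Largest k: floor((23 - q_3)/q_4) = floor((23 - 5)/13) = 1.
That gives (1*31 + 12)/(1*13 + 5) = 43/18.
Compare the errors: |x - 31/13| = |136*13 - 31*57|/(57*13) = 1/741, and |x - 43/18| = |136*18 - 43*57|/(57*18) = 3/1026.
Cross-multiplying, 1*1026 = 1026 < 2223 = 3*741, so 1/741 is smaller: the convergent 31/13 is closer to x than 43/18.

31/13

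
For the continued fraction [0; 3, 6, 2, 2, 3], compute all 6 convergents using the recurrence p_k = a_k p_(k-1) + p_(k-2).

0/1, 1/3, 6/19, 13/41, 32/101, 109/344

Using the convergent recurrence p_i = a_i*p_{i-1} + p_{i-2}, q_i = a_i*q_{i-1} + q_{i-2} with p_{-2}=0, p_{-1}=1, q_{-2}=1, q_{-1}=0:
  i=0: a_0=0, p_0 = 0*1 + 0 = 0, q_0 = 0*0 + 1 = 1.
  i=1: a_1=3, p_1 = 3*0 + 1 = 1, q_1 = 3*1 + 0 = 3.
  i=2: a_2=6, p_2 = 6*1 + 0 = 6, q_2 = 6*3 + 1 = 19.
  i=3: a_3=2, p_3 = 2*6 + 1 = 13, q_3 = 2*19 + 3 = 41.
  i=4: a_4=2, p_4 = 2*13 + 6 = 32, q_4 = 2*41 + 19 = 101.
  i=5: a_5=3, p_5 = 3*32 + 13 = 109, q_5 = 3*101 + 41 = 344.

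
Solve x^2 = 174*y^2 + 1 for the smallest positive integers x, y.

(x, y) = (1451, 110)

First expand sqrt(174) as a continued fraction. With x_i = (sqrt(174) + m_i)/d_i and (m_0, d_0) = (0, 1): a_0 = floor(sqrt(174)) = 13, since 13^2 = 169 <= 174 < 196 = 14^2.
Iterate m_{i+1} = d_i*a_i - m_i, d_{i+1} = (174 - m_{i+1}^2)/d_i, a_{i+1} = floor((a_0 + m_{i+1})/d_{i+1}):
  m_1 = 1*13 - 0 = 13, d_1 = (174 - 13^2)/1 = 5/1 = 5, a_1 = floor((13 + 13)/5) = 5.
  m_2 = 5*5 - 13 = 12, d_2 = (174 - 12^2)/5 = 30/5 = 6, a_2 = floor((13 + 12)/6) = 4.
  m_3 = 6*4 - 12 = 12, d_3 = (174 - 12^2)/6 = 30/6 = 5, a_3 = floor((13 + 12)/5) = 5.
  m_4 = 5*5 - 12 = 13, d_4 = (174 - 13^2)/5 = 5/5 = 1, a_4 = floor((13 + 13)/1) = 26.
  m_5 = 1*26 - 13 = 13, d_5 = (174 - 13^2)/1 = 5/1 = 5: (m_5, d_5) = (m_1, d_1) = (13, 5), so from here the quotients repeat a_1, ..., a_4; the period length is 4.
So sqrt(174) = [13; (5, 4, 5, 26)] with period length k = 4.
k is even, so the fundamental solution of x^2 - 174y^2 = 1 is (p_{k-1}, q_{k-1}) = (p_3, q_3); compute convergents through index 3.
Convergents (p_i = a_i*p_{i-1} + p_{i-2}, q_i = a_i*q_{i-1} + q_{i-2} with p_{-2}=0, p_{-1}=1, q_{-2}=1, q_{-1}=0):
  i=0: a_0=13, p_0 = 13*1 + 0 = 13, q_0 = 13*0 + 1 = 1.
  i=1: a_1=5, p_1 = 5*13 + 1 = 66, q_1 = 5*1 + 0 = 5.
  i=2: a_2=4, p_2 = 4*66 + 13 = 277, q_2 = 4*5 + 1 = 21.
  i=3: a_3=5, p_3 = 5*277 + 66 = 1451, q_3 = 5*21 + 5 = 110.
Check: 1451^2 - 174*110^2 = 2105401 - 2105400 = 1, so (x, y) = (1451, 110) solves the equation, and by the theorem it is the least positive solution.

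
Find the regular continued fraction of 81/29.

[2; 1, 3, 1, 5]

Run the Euclidean algorithm on 81 and 29; the successive quotients are the partial quotients a_0, a_1, ... (each step inverts the fractional part left over by the previous one):
  81 = 2*29 + 23, so a_0 = 2.
  29 = 1*23 + 6, so a_1 = 1.
  23 = 3*6 + 5, so a_2 = 3.
  6 = 1*5 + 1, so a_3 = 1.
  5 = 5*1 + 0, so a_4 = 5.
The remainder reaches 0 after 5 divisions, so the expansion has 5 partial quotients, read off in order.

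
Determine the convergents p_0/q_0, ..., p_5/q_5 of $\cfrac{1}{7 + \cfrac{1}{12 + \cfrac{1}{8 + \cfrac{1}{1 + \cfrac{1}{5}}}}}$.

0/1, 1/7, 12/85, 97/687, 109/772, 642/4547

Using the convergent recurrence p_i = a_i*p_{i-1} + p_{i-2}, q_i = a_i*q_{i-1} + q_{i-2} with p_{-2}=0, p_{-1}=1, q_{-2}=1, q_{-1}=0:
  i=0: a_0=0, p_0 = 0*1 + 0 = 0, q_0 = 0*0 + 1 = 1.
  i=1: a_1=7, p_1 = 7*0 + 1 = 1, q_1 = 7*1 + 0 = 7.
  i=2: a_2=12, p_2 = 12*1 + 0 = 12, q_2 = 12*7 + 1 = 85.
  i=3: a_3=8, p_3 = 8*12 + 1 = 97, q_3 = 8*85 + 7 = 687.
  i=4: a_4=1, p_4 = 1*97 + 12 = 109, q_4 = 1*687 + 85 = 772.
  i=5: a_5=5, p_5 = 5*109 + 97 = 642, q_5 = 5*772 + 687 = 4547.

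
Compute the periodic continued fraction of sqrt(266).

Write x_i = (sqrt(266) + m_i)/d_i with (m_0, d_0) = (0, 1). a_0 = floor(sqrt(266)) = 16, since 16^2 = 256 <= 266 < 289 = 17^2.
Iterate m_{i+1} = d_i*a_i - m_i, d_{i+1} = (266 - m_{i+1}^2)/d_i, a_{i+1} = floor((a_0 + m_{i+1})/d_{i+1}):
  m_1 = 1*16 - 0 = 16, d_1 = (266 - 16^2)/1 = 10/1 = 10, a_1 = floor((16 + 16)/10) = 3.
  m_2 = 10*3 - 16 = 14, d_2 = (266 - 14^2)/10 = 70/10 = 7, a_2 = floor((16 + 14)/7) = 4.
  m_3 = 7*4 - 14 = 14, d_3 = (266 - 14^2)/7 = 70/7 = 10, a_3 = floor((16 + 14)/10) = 3.
  m_4 = 10*3 - 14 = 16, d_4 = (266 - 16^2)/10 = 10/10 = 1, a_4 = floor((16 + 16)/1) = 32.
  m_5 = 1*32 - 16 = 16, d_5 = (266 - 16^2)/1 = 10/1 = 10: (m_5, d_5) = (m_1, d_1) = (16, 10), so from here the quotients repeat a_1, ..., a_4; the period length is 4.
Hence the expansion of sqrt(266) is a_0 = 16 followed by the repeating block 3, 4, 3, 32 (period 4).

[16; (3, 4, 3, 32)]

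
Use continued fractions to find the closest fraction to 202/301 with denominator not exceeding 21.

Expand x = 202/301 as a continued fraction with the Euclidean algorithm:
  202 = 0*301 + 202, so a_0 = 0.
  301 = 1*202 + 99, so a_1 = 1.
  202 = 2*99 + 4, so a_2 = 2.
  99 = 24*4 + 3, so a_3 = 24.
  4 = 1*3 + 1, so a_4 = 1.
  3 = 3*1 + 0, so a_5 = 3.
so x = [0; 1, 2, 24, 1, 3].
Convergents (p_i = a_i*p_{i-1} + p_{i-2}, q_i = a_i*q_{i-1} + q_{i-2} with p_{-2}=0, p_{-1}=1, q_{-2}=1, q_{-1}=0), until the denominator exceeds 21:
  i=0: a_0=0, p_0 = 0*1 + 0 = 0, q_0 = 0*0 + 1 = 1.
  i=1: a_1=1, p_1 = 1*0 + 1 = 1, q_1 = 1*1 + 0 = 1.
  i=2: a_2=2, p_2 = 2*1 + 0 = 2, q_2 = 2*1 + 1 = 3.
  i=3: a_3=24, p_3 = 24*2 + 1 = 49, q_3 = 24*3 + 1 = 73.
q_3 = 73 > 21, so the last convergent with denominator <= 21 is p_2/q_2 = 2/3.
The closest fraction with denominator <= 21 is either p_2/q_2 or the intermediate fraction (k*p_2 + p_1)/(k*q_2 + q_1) with the largest k >= 1 whose denominator stays <= 21; these approach x as k grows, and every other convergent or intermediate fraction in range is farther away.
Largest k: floor((21 - q_1)/q_2) = floor((21 - 1)/3) = 6.
That gives (6*2 + 1)/(6*3 + 1) = 13/19.
Compare the errors: |x - 2/3| = |202*3 - 2*301|/(301*3) = 4/903, and |x - 13/19| = |202*19 - 13*301|/(301*19) = 75/5719.
Cross-multiplying, 4*5719 = 22876 < 67725 = 75*903, so 4/903 is smaller: the convergent 2/3 is closer to x than 13/19.

2/3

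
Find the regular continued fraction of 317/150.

[2; 8, 1, 4, 1, 2]

Run the Euclidean algorithm on 317 and 150; the successive quotients are the partial quotients a_0, a_1, ... (each step inverts the fractional part left over by the previous one):
  317 = 2*150 + 17, so a_0 = 2.
  150 = 8*17 + 14, so a_1 = 8.
  17 = 1*14 + 3, so a_2 = 1.
  14 = 4*3 + 2, so a_3 = 4.
  3 = 1*2 + 1, so a_4 = 1.
  2 = 2*1 + 0, so a_5 = 2.
The remainder reaches 0 after 6 divisions, so the expansion has 6 partial quotients, read off in order.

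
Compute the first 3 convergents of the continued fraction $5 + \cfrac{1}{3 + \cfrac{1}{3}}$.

Using the convergent recurrence p_i = a_i*p_{i-1} + p_{i-2}, q_i = a_i*q_{i-1} + q_{i-2} with p_{-2}=0, p_{-1}=1, q_{-2}=1, q_{-1}=0:
  i=0: a_0=5, p_0 = 5*1 + 0 = 5, q_0 = 5*0 + 1 = 1.
  i=1: a_1=3, p_1 = 3*5 + 1 = 16, q_1 = 3*1 + 0 = 3.
  i=2: a_2=3, p_2 = 3*16 + 5 = 53, q_2 = 3*3 + 1 = 10.

5/1, 16/3, 53/10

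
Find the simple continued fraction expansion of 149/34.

[4; 2, 1, 1, 1, 1, 2]

Run the Euclidean algorithm on 149 and 34; the successive quotients are the partial quotients a_0, a_1, ... (each step inverts the fractional part left over by the previous one):
  149 = 4*34 + 13, so a_0 = 4.
  34 = 2*13 + 8, so a_1 = 2.
  13 = 1*8 + 5, so a_2 = 1.
  8 = 1*5 + 3, so a_3 = 1.
  5 = 1*3 + 2, so a_4 = 1.
  3 = 1*2 + 1, so a_5 = 1.
  2 = 2*1 + 0, so a_6 = 2.
The remainder reaches 0 after 7 divisions, so the expansion has 7 partial quotients, read off in order.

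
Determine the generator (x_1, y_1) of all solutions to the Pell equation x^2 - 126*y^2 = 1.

(x, y) = (449, 40)

First expand sqrt(126) as a continued fraction. With x_i = (sqrt(126) + m_i)/d_i and (m_0, d_0) = (0, 1): a_0 = floor(sqrt(126)) = 11, since 11^2 = 121 <= 126 < 144 = 12^2.
Iterate m_{i+1} = d_i*a_i - m_i, d_{i+1} = (126 - m_{i+1}^2)/d_i, a_{i+1} = floor((a_0 + m_{i+1})/d_{i+1}):
  m_1 = 1*11 - 0 = 11, d_1 = (126 - 11^2)/1 = 5/1 = 5, a_1 = floor((11 + 11)/5) = 4.
  m_2 = 5*4 - 11 = 9, d_2 = (126 - 9^2)/5 = 45/5 = 9, a_2 = floor((11 + 9)/9) = 2.
  m_3 = 9*2 - 9 = 9, d_3 = (126 - 9^2)/9 = 45/9 = 5, a_3 = floor((11 + 9)/5) = 4.
  m_4 = 5*4 - 9 = 11, d_4 = (126 - 11^2)/5 = 5/5 = 1, a_4 = floor((11 + 11)/1) = 22.
  m_5 = 1*22 - 11 = 11, d_5 = (126 - 11^2)/1 = 5/1 = 5: (m_5, d_5) = (m_1, d_1) = (11, 5), so from here the quotients repeat a_1, ..., a_4; the period length is 4.
So sqrt(126) = [11; (4, 2, 4, 22)] with period length k = 4.
k is even, so the fundamental solution of x^2 - 126y^2 = 1 is (p_{k-1}, q_{k-1}) = (p_3, q_3); compute convergents through index 3.
Convergents (p_i = a_i*p_{i-1} + p_{i-2}, q_i = a_i*q_{i-1} + q_{i-2} with p_{-2}=0, p_{-1}=1, q_{-2}=1, q_{-1}=0):
  i=0: a_0=11, p_0 = 11*1 + 0 = 11, q_0 = 11*0 + 1 = 1.
  i=1: a_1=4, p_1 = 4*11 + 1 = 45, q_1 = 4*1 + 0 = 4.
  i=2: a_2=2, p_2 = 2*45 + 11 = 101, q_2 = 2*4 + 1 = 9.
  i=3: a_3=4, p_3 = 4*101 + 45 = 449, q_3 = 4*9 + 4 = 40.
Check: 449^2 - 126*40^2 = 201601 - 201600 = 1, so (x, y) = (449, 40) solves the equation, and by the theorem it is the least positive solution.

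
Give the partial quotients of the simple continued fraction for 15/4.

[3; 1, 3]

Run the Euclidean algorithm on 15 and 4; the successive quotients are the partial quotients a_0, a_1, ... (each step inverts the fractional part left over by the previous one):
  15 = 3*4 + 3, so a_0 = 3.
  4 = 1*3 + 1, so a_1 = 1.
  3 = 3*1 + 0, so a_2 = 3.
The remainder reaches 0 after 3 divisions, so the expansion has 3 partial quotients, read off in order.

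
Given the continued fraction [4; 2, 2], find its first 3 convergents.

4/1, 9/2, 22/5

Using the convergent recurrence p_i = a_i*p_{i-1} + p_{i-2}, q_i = a_i*q_{i-1} + q_{i-2} with p_{-2}=0, p_{-1}=1, q_{-2}=1, q_{-1}=0:
  i=0: a_0=4, p_0 = 4*1 + 0 = 4, q_0 = 4*0 + 1 = 1.
  i=1: a_1=2, p_1 = 2*4 + 1 = 9, q_1 = 2*1 + 0 = 2.
  i=2: a_2=2, p_2 = 2*9 + 4 = 22, q_2 = 2*2 + 1 = 5.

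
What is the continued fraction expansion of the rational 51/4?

[12; 1, 3]

Run the Euclidean algorithm on 51 and 4; the successive quotients are the partial quotients a_0, a_1, ... (each step inverts the fractional part left over by the previous one):
  51 = 12*4 + 3, so a_0 = 12.
  4 = 1*3 + 1, so a_1 = 1.
  3 = 3*1 + 0, so a_2 = 3.
The remainder reaches 0 after 3 divisions, so the expansion has 3 partial quotients, read off in order.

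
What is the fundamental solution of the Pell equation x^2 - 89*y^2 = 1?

(x, y) = (500001, 53000)

First expand sqrt(89) as a continued fraction. With x_i = (sqrt(89) + m_i)/d_i and (m_0, d_0) = (0, 1): a_0 = floor(sqrt(89)) = 9, since 9^2 = 81 <= 89 < 100 = 10^2.
Iterate m_{i+1} = d_i*a_i - m_i, d_{i+1} = (89 - m_{i+1}^2)/d_i, a_{i+1} = floor((a_0 + m_{i+1})/d_{i+1}):
  m_1 = 1*9 - 0 = 9, d_1 = (89 - 9^2)/1 = 8/1 = 8, a_1 = floor((9 + 9)/8) = 2.
  m_2 = 8*2 - 9 = 7, d_2 = (89 - 7^2)/8 = 40/8 = 5, a_2 = floor((9 + 7)/5) = 3.
  m_3 = 5*3 - 7 = 8, d_3 = (89 - 8^2)/5 = 25/5 = 5, a_3 = floor((9 + 8)/5) = 3.
  m_4 = 5*3 - 8 = 7, d_4 = (89 - 7^2)/5 = 40/5 = 8, a_4 = floor((9 + 7)/8) = 2.
  m_5 = 8*2 - 7 = 9, d_5 = (89 - 9^2)/8 = 8/8 = 1, a_5 = floor((9 + 9)/1) = 18.
  m_6 = 1*18 - 9 = 9, d_6 = (89 - 9^2)/1 = 8/1 = 8: (m_6, d_6) = (m_1, d_1) = (9, 8), so from here the quotients repeat a_1, ..., a_5; the period length is 5.
So sqrt(89) = [9; (2, 3, 3, 2, 18)] with period length k = 5.
k is odd, so (p_{k-1}, q_{k-1}) only solves x^2 - 89y^2 = -1 and the fundamental solution of x^2 - 89y^2 = 1 is (p_{2k-1}, q_{2k-1}) = (p_9, q_9); compute convergents through index 9, running through the period twice.
Convergents (p_i = a_i*p_{i-1} + p_{i-2}, q_i = a_i*q_{i-1} + q_{i-2} with p_{-2}=0, p_{-1}=1, q_{-2}=1, q_{-1}=0):
  i=0: a_0=9, p_0 = 9*1 + 0 = 9, q_0 = 9*0 + 1 = 1.
  i=1: a_1=2, p_1 = 2*9 + 1 = 19, q_1 = 2*1 + 0 = 2.
  i=2: a_2=3, p_2 = 3*19 + 9 = 66, q_2 = 3*2 + 1 = 7.
  i=3: a_3=3, p_3 = 3*66 + 19 = 217, q_3 = 3*7 + 2 = 23.
  i=4: a_4=2, p_4 = 2*217 + 66 = 500, q_4 = 2*23 + 7 = 53.
  i=5: a_5=18, p_5 = 18*500 + 217 = 9217, q_5 = 18*53 + 23 = 977.
  i=6: a_6=2, p_6 = 2*9217 + 500 = 18934, q_6 = 2*977 + 53 = 2007.
  i=7: a_7=3, p_7 = 3*18934 + 9217 = 66019, q_7 = 3*2007 + 977 = 6998.
  i=8: a_8=3, p_8 = 3*66019 + 18934 = 216991, q_8 = 3*6998 + 2007 = 23001.
  i=9: a_9=2, p_9 = 2*216991 + 66019 = 500001, q_9 = 2*23001 + 6998 = 53000.
Indeed p_4^2 - 89*q_4^2 = 250000 - 250001 = -1, not +1.
Check: 500001^2 - 89*53000^2 = 250001000001 - 250001000000 = 1, so (x, y) = (500001, 53000) solves the equation, and by the theorem it is the least positive solution.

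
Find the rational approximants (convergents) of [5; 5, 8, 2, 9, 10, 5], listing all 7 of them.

5/1, 26/5, 213/41, 452/87, 4281/824, 43262/8327, 220591/42459

Using the convergent recurrence p_i = a_i*p_{i-1} + p_{i-2}, q_i = a_i*q_{i-1} + q_{i-2} with p_{-2}=0, p_{-1}=1, q_{-2}=1, q_{-1}=0:
  i=0: a_0=5, p_0 = 5*1 + 0 = 5, q_0 = 5*0 + 1 = 1.
  i=1: a_1=5, p_1 = 5*5 + 1 = 26, q_1 = 5*1 + 0 = 5.
  i=2: a_2=8, p_2 = 8*26 + 5 = 213, q_2 = 8*5 + 1 = 41.
  i=3: a_3=2, p_3 = 2*213 + 26 = 452, q_3 = 2*41 + 5 = 87.
  i=4: a_4=9, p_4 = 9*452 + 213 = 4281, q_4 = 9*87 + 41 = 824.
  i=5: a_5=10, p_5 = 10*4281 + 452 = 43262, q_5 = 10*824 + 87 = 8327.
  i=6: a_6=5, p_6 = 5*43262 + 4281 = 220591, q_6 = 5*8327 + 824 = 42459.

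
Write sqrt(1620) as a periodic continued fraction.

Write x_i = (sqrt(1620) + m_i)/d_i with (m_0, d_0) = (0, 1). a_0 = floor(sqrt(1620)) = 40, since 40^2 = 1600 <= 1620 < 1681 = 41^2.
Iterate m_{i+1} = d_i*a_i - m_i, d_{i+1} = (1620 - m_{i+1}^2)/d_i, a_{i+1} = floor((a_0 + m_{i+1})/d_{i+1}):
  m_1 = 1*40 - 0 = 40, d_1 = (1620 - 40^2)/1 = 20/1 = 20, a_1 = floor((40 + 40)/20) = 4.
  m_2 = 20*4 - 40 = 40, d_2 = (1620 - 40^2)/20 = 20/20 = 1, a_2 = floor((40 + 40)/1) = 80.
  m_3 = 1*80 - 40 = 40, d_3 = (1620 - 40^2)/1 = 20/1 = 20: (m_3, d_3) = (m_1, d_1) = (40, 20), so from here the quotients repeat a_1, a_2; the period length is 2.
Hence the expansion of sqrt(1620) is a_0 = 40 followed by the repeating block 4, 80 (period 2).

[40; (4, 80)]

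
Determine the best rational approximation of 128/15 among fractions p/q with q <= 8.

17/2

Expand x = 128/15 as a continued fraction with the Euclidean algorithm:
  128 = 8*15 + 8, so a_0 = 8.
  15 = 1*8 + 7, so a_1 = 1.
  8 = 1*7 + 1, so a_2 = 1.
  7 = 7*1 + 0, so a_3 = 7.
so x = [8; 1, 1, 7].
Convergents (p_i = a_i*p_{i-1} + p_{i-2}, q_i = a_i*q_{i-1} + q_{i-2} with p_{-2}=0, p_{-1}=1, q_{-2}=1, q_{-1}=0), until the denominator exceeds 8:
  i=0: a_0=8, p_0 = 8*1 + 0 = 8, q_0 = 8*0 + 1 = 1.
  i=1: a_1=1, p_1 = 1*8 + 1 = 9, q_1 = 1*1 + 0 = 1.
  i=2: a_2=1, p_2 = 1*9 + 8 = 17, q_2 = 1*1 + 1 = 2.
  i=3: a_3=7, p_3 = 7*17 + 9 = 128, q_3 = 7*2 + 1 = 15.
q_3 = 15 > 8, so the last convergent with denominator <= 8 is p_2/q_2 = 17/2.
The closest fraction with denominator <= 8 is either p_2/q_2 or the intermediate fraction (k*p_2 + p_1)/(k*q_2 + q_1) with the largest k >= 1 whose denominator stays <= 8; these approach x as k grows, and every other convergent or intermediate fraction in range is farther away.
Largest k: floor((8 - q_1)/q_2) = floor((8 - 1)/2) = 3.
That gives (3*17 + 9)/(3*2 + 1) = 60/7.
Compare the errors: |x - 17/2| = |128*2 - 17*15|/(15*2) = 1/30, and |x - 60/7| = |128*7 - 60*15|/(15*7) = 4/105.
Cross-multiplying, 1*105 = 105 < 120 = 4*30, so 1/30 is smaller: the convergent 17/2 is closer to x than 60/7.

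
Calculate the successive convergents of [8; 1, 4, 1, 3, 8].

Using the convergent recurrence p_i = a_i*p_{i-1} + p_{i-2}, q_i = a_i*q_{i-1} + q_{i-2} with p_{-2}=0, p_{-1}=1, q_{-2}=1, q_{-1}=0:
  i=0: a_0=8, p_0 = 8*1 + 0 = 8, q_0 = 8*0 + 1 = 1.
  i=1: a_1=1, p_1 = 1*8 + 1 = 9, q_1 = 1*1 + 0 = 1.
  i=2: a_2=4, p_2 = 4*9 + 8 = 44, q_2 = 4*1 + 1 = 5.
  i=3: a_3=1, p_3 = 1*44 + 9 = 53, q_3 = 1*5 + 1 = 6.
  i=4: a_4=3, p_4 = 3*53 + 44 = 203, q_4 = 3*6 + 5 = 23.
  i=5: a_5=8, p_5 = 8*203 + 53 = 1677, q_5 = 8*23 + 6 = 190.

8/1, 9/1, 44/5, 53/6, 203/23, 1677/190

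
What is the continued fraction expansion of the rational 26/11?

Run the Euclidean algorithm on 26 and 11; the successive quotients are the partial quotients a_0, a_1, ... (each step inverts the fractional part left over by the previous one):
  26 = 2*11 + 4, so a_0 = 2.
  11 = 2*4 + 3, so a_1 = 2.
  4 = 1*3 + 1, so a_2 = 1.
  3 = 3*1 + 0, so a_3 = 3.
The remainder reaches 0 after 4 divisions, so the expansion has 4 partial quotients, read off in order.

[2; 2, 1, 3]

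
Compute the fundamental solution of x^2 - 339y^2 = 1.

(x, y) = (97970, 5321)

First expand sqrt(339) as a continued fraction. With x_i = (sqrt(339) + m_i)/d_i and (m_0, d_0) = (0, 1): a_0 = floor(sqrt(339)) = 18, since 18^2 = 324 <= 339 < 361 = 19^2.
Iterate m_{i+1} = d_i*a_i - m_i, d_{i+1} = (339 - m_{i+1}^2)/d_i, a_{i+1} = floor((a_0 + m_{i+1})/d_{i+1}):
  m_1 = 1*18 - 0 = 18, d_1 = (339 - 18^2)/1 = 15/1 = 15, a_1 = floor((18 + 18)/15) = 2.
  m_2 = 15*2 - 18 = 12, d_2 = (339 - 12^2)/15 = 195/15 = 13, a_2 = floor((18 + 12)/13) = 2.
  m_3 = 13*2 - 12 = 14, d_3 = (339 - 14^2)/13 = 143/13 = 11, a_3 = floor((18 + 14)/11) = 2.
  m_4 = 11*2 - 14 = 8, d_4 = (339 - 8^2)/11 = 275/11 = 25, a_4 = floor((18 + 8)/25) = 1.
  m_5 = 25*1 - 8 = 17, d_5 = (339 - 17^2)/25 = 50/25 = 2, a_5 = floor((18 + 17)/2) = 17.
  m_6 = 2*17 - 17 = 17, d_6 = (339 - 17^2)/2 = 50/2 = 25, a_6 = floor((18 + 17)/25) = 1.
  m_7 = 25*1 - 17 = 8, d_7 = (339 - 8^2)/25 = 275/25 = 11, a_7 = floor((18 + 8)/11) = 2.
  m_8 = 11*2 - 8 = 14, d_8 = (339 - 14^2)/11 = 143/11 = 13, a_8 = floor((18 + 14)/13) = 2.
  m_9 = 13*2 - 14 = 12, d_9 = (339 - 12^2)/13 = 195/13 = 15, a_9 = floor((18 + 12)/15) = 2.
  m_10 = 15*2 - 12 = 18, d_10 = (339 - 18^2)/15 = 15/15 = 1, a_10 = floor((18 + 18)/1) = 36.
  m_11 = 1*36 - 18 = 18, d_11 = (339 - 18^2)/1 = 15/1 = 15: (m_11, d_11) = (m_1, d_1) = (18, 15), so from here the quotients repeat a_1, ..., a_10; the period length is 10.
So sqrt(339) = [18; (2, 2, 2, 1, 17, 1, 2, 2, 2, 36)] with period length k = 10.
k is even, so the fundamental solution of x^2 - 339y^2 = 1 is (p_{k-1}, q_{k-1}) = (p_9, q_9); compute convergents through index 9.
Convergents (p_i = a_i*p_{i-1} + p_{i-2}, q_i = a_i*q_{i-1} + q_{i-2} with p_{-2}=0, p_{-1}=1, q_{-2}=1, q_{-1}=0):
  i=0: a_0=18, p_0 = 18*1 + 0 = 18, q_0 = 18*0 + 1 = 1.
  i=1: a_1=2, p_1 = 2*18 + 1 = 37, q_1 = 2*1 + 0 = 2.
  i=2: a_2=2, p_2 = 2*37 + 18 = 92, q_2 = 2*2 + 1 = 5.
  i=3: a_3=2, p_3 = 2*92 + 37 = 221, q_3 = 2*5 + 2 = 12.
  i=4: a_4=1, p_4 = 1*221 + 92 = 313, q_4 = 1*12 + 5 = 17.
  i=5: a_5=17, p_5 = 17*313 + 221 = 5542, q_5 = 17*17 + 12 = 301.
  i=6: a_6=1, p_6 = 1*5542 + 313 = 5855, q_6 = 1*301 + 17 = 318.
  i=7: a_7=2, p_7 = 2*5855 + 5542 = 17252, q_7 = 2*318 + 301 = 937.
  i=8: a_8=2, p_8 = 2*17252 + 5855 = 40359, q_8 = 2*937 + 318 = 2192.
  i=9: a_9=2, p_9 = 2*40359 + 17252 = 97970, q_9 = 2*2192 + 937 = 5321.
Check: 97970^2 - 339*5321^2 = 9598120900 - 9598120899 = 1, so (x, y) = (97970, 5321) solves the equation, and by the theorem it is the least positive solution.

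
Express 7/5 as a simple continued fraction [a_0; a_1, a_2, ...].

[1; 2, 2]

Run the Euclidean algorithm on 7 and 5; the successive quotients are the partial quotients a_0, a_1, ... (each step inverts the fractional part left over by the previous one):
  7 = 1*5 + 2, so a_0 = 1.
  5 = 2*2 + 1, so a_1 = 2.
  2 = 2*1 + 0, so a_2 = 2.
The remainder reaches 0 after 3 divisions, so the expansion has 3 partial quotients, read off in order.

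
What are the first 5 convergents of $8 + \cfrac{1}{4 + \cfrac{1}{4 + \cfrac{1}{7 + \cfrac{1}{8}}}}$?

8/1, 33/4, 140/17, 1013/123, 8244/1001

Using the convergent recurrence p_i = a_i*p_{i-1} + p_{i-2}, q_i = a_i*q_{i-1} + q_{i-2} with p_{-2}=0, p_{-1}=1, q_{-2}=1, q_{-1}=0:
  i=0: a_0=8, p_0 = 8*1 + 0 = 8, q_0 = 8*0 + 1 = 1.
  i=1: a_1=4, p_1 = 4*8 + 1 = 33, q_1 = 4*1 + 0 = 4.
  i=2: a_2=4, p_2 = 4*33 + 8 = 140, q_2 = 4*4 + 1 = 17.
  i=3: a_3=7, p_3 = 7*140 + 33 = 1013, q_3 = 7*17 + 4 = 123.
  i=4: a_4=8, p_4 = 8*1013 + 140 = 8244, q_4 = 8*123 + 17 = 1001.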